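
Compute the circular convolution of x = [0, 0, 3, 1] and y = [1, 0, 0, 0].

(x ⊛ y)[n] = Σ(m=0 to 3) x[m] · y[(n-m) mod 4]

Computing each output sample:
(x ⊛ y)[0] = 0
(x ⊛ y)[1] = 0
(x ⊛ y)[2] = 3
(x ⊛ y)[3] = 1

x ⊛ y = [0, 0, 3, 1]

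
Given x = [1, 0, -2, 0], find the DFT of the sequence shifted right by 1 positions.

Time shift by 1: X_shifted[k] = ω_4^(1k) · X[k]
Shifted x = [0, 1, 0, -2]

DFT(x[n-1]) = [-1, -3i, 1, 3i]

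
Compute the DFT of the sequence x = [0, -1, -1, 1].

X[k] = Σ(n=0 to 3) x[n] · ω_4^(nk)
where ω_4 = e^(-2πi/4)

Computing each X[k]:
X[0] = -1
X[1] = 1+2i
X[2] = -1
X[3] = 1-2i

X = [-1, 1+2i, -1, 1-2i]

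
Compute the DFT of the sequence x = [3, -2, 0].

X[k] = Σ(n=0 to 2) x[n] · ω_3^(nk)
where ω_3 = e^(-2πi/3)

Computing each X[k]:
X[0] = 1
X[1] = 4.0000+1.7321i
X[2] = 4.0000-1.7321i

X = [1, 4.0000+1.7321i, 4.0000-1.7321i]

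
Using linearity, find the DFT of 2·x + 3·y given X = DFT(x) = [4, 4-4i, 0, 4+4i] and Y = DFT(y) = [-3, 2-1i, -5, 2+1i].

By linearity: DFT(2x + 3y) = 2·DFT(x) + 3·DFT(y)
= 2·[4, 4-4i, 0, 4+4i] + 3·[-3, 2-1i, -5, 2+1i]

Computing element-wise:
Z[0] = 2·(4) + 3·(-3) = -1
Z[1] = 2·(4-4i) + 3·(2-1i) = 14-11i
Z[2] = 2·(0) + 3·(-5) = -15
Z[3] = 2·(4+4i) + 3·(2+1i) = 14+11i

DFT(2x + 3y) = 2·X + 3·Y = [-1, 14-11i, -15, 14+11i]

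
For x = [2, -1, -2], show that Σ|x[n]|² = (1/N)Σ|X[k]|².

Time domain:
Σ|x[n]|² = |2|² + |-1|² + |-2|² = 9.0000

Frequency domain:
(1/3)Σ|X[k]|² = (1/3)(|-1|² + |3.5000-0.8660i|² + |3.5000+0.8660i|²) = (1/3)·27.0000 = 9.0000

Both sides agree, confirming Parseval's theorem.

Σ|x[n]|² = (1/N)Σ|X[k]|² = 9.0000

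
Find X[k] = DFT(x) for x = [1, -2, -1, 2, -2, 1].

X[k] = Σ(n=0 to 5) x[n] · ω_6^(nk)
where ω_6 = e^(-2πi/6)

Computing each X[k]:
X[0] = -1
X[1] = 1.7321i
X[2] = 5.0000+3.4641i
X[3] = -3
X[4] = 5.0000-3.4641i
X[5] = -1.7321i

X = [-1, 1.7321i, 5.0000+3.4641i, -3, 5.0000-3.4641i, -1.7321i]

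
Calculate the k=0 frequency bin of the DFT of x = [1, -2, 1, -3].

X[0] = Σ(n=0 to 3) x[n] · ω_4^0 = Σ x[n]
= (1) + (-2) + (1) + (-3)

X[0] = -3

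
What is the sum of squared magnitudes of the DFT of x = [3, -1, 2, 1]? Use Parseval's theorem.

Parseval: Σ|x[n]|² = (1/N)Σ|X[k]|², so Σ|X[k]|² = N·Σ|x[n]|² = 4·15.0000

Σ|X[k]|² = N·Σ|x[n]|² = 4·15.0000 = 60.0000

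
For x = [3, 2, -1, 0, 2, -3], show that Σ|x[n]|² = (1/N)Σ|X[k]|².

Time domain:
Σ|x[n]|² = |3|² + |2|² + |-1|² + |0|² + |2|² + |-3|² = 27.0000

Frequency domain:
(1/6)Σ|X[k]|² = (1/6)(|3|² + |2.0000-1.7321i|² + |3.0000-6.9282i|² + |5|² + |3.0000+6.9282i|² + |2.0000+1.7321i|²) = (1/6)·162.0000 = 27.0000

Both sides agree, confirming Parseval's theorem.

Σ|x[n]|² = (1/N)Σ|X[k]|² = 27.0000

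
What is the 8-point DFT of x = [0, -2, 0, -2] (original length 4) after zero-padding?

Original 4-point DFT: [-4, 0, 4, 0]
Zero-padded 8-point DFT provides frequency interpolation.

DFT_8([x, 0, ...]) = [-4, 2.8284i, 0, 2.8284i, 4, -2.8284i, 0, -2.8284i]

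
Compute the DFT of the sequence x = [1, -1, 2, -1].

X[k] = Σ(n=0 to 3) x[n] · ω_4^(nk)
where ω_4 = e^(-2πi/4)

Computing each X[k]:
X[0] = 1
X[1] = -1
X[2] = 5
X[3] = -1

X = [1, -1, 5, -1]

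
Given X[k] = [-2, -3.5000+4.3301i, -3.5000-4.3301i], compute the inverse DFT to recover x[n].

x[n] = (1/3) Σ(k=0 to 2) X[k] · e^(2πikn/3)

Computing each x[n]:
x[0] = -3
x[1] = -2
x[2] = 3

x = [-3, -2, 3]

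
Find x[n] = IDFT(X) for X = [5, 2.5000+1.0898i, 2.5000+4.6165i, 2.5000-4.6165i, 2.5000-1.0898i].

x[n] = (1/5) Σ(k=0 to 4) X[k] · e^(2πikn/5)

Computing each x[n]:
x[0] = 3
x[1] = -1
x[2] = 2
x[3] = -1
x[4] = 2

x = [3, -1, 2, -1, 2]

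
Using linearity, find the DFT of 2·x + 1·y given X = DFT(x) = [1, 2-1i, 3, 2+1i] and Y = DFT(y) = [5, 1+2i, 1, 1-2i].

By linearity: DFT(2x + 1y) = 2·DFT(x) + 1·DFT(y)
= 2·[1, 2-1i, 3, 2+1i] + 1·[5, 1+2i, 1, 1-2i]

Computing element-wise:
Z[0] = 2·(1) + 1·(5) = 7
Z[1] = 2·(2-1i) + 1·(1+2i) = 5
Z[2] = 2·(3) + 1·(1) = 7
Z[3] = 2·(2+1i) + 1·(1-2i) = 5

DFT(2x + 1y) = 2·X + 1·Y = [7, 5, 7, 5]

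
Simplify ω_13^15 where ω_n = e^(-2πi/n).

Since ω_13^13 = 1, powers reduce modulo 13.
15 mod 13 = 2
So ω_13^15 = ω_13^2 = e^(-2πi·2/13)

ω_13^15 = ω_13^2 = 0.5681-0.8230i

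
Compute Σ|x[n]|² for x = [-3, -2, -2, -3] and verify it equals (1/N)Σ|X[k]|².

Time domain:
Σ|x[n]|² = |-3|² + |-2|² + |-2|² + |-3|² = 26.0000

Frequency domain:
(1/4)Σ|X[k]|² = (1/4)(|-10|² + |-1-1i|² + |0|² + |-1+1i|²) = (1/4)·104.0000 = 26.0000

Both sides agree, confirming Parseval's theorem.

Σ|x[n]|² = (1/N)Σ|X[k]|² = 26.0000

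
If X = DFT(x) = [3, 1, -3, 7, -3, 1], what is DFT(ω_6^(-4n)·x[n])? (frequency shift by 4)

Modulation property: DFT(ω_6^(-4n)·x[n]) = X[(k-4) mod 6], so circularly shift X by 4 positions.

X[k-4] = [-3, 7, -3, 1, 3, 1]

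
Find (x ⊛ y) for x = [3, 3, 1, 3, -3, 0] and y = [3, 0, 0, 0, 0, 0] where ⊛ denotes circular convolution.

(x ⊛ y)[n] = Σ(m=0 to 5) x[m] · y[(n-m) mod 6]

Computing each output sample:
(x ⊛ y)[0] = 9
(x ⊛ y)[1] = 9
(x ⊛ y)[2] = 3
(x ⊛ y)[3] = 9
(x ⊛ y)[4] = -9
(x ⊛ y)[5] = 0

x ⊛ y = [9, 9, 3, 9, -9, 0]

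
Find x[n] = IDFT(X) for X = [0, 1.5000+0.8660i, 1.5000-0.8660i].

x[n] = (1/3) Σ(k=0 to 2) X[k] · e^(2πikn/3)

Computing each x[n]:
x[0] = 1
x[1] = -1
x[2] = 0

x = [1, -1, 0]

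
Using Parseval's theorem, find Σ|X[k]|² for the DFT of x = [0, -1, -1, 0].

Parseval: Σ|x[n]|² = (1/N)Σ|X[k]|², so Σ|X[k]|² = N·Σ|x[n]|² = 4·2.0000

Σ|X[k]|² = N·Σ|x[n]|² = 4·2.0000 = 8.0000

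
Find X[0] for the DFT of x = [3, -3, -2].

X[0] = Σ(n=0 to 2) x[n] · ω_3^0 = Σ x[n]
= (3) + (-3) + (-2)

X[0] = -2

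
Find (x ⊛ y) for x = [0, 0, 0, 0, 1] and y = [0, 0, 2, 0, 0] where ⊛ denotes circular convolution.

(x ⊛ y)[n] = Σ(m=0 to 4) x[m] · y[(n-m) mod 5]

Computing each output sample:
(x ⊛ y)[0] = 0
(x ⊛ y)[1] = 2
(x ⊛ y)[2] = 0
(x ⊛ y)[3] = 0
(x ⊛ y)[4] = 0

x ⊛ y = [0, 2, 0, 0, 0]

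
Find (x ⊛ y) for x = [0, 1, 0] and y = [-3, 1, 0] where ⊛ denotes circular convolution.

(x ⊛ y)[n] = Σ(m=0 to 2) x[m] · y[(n-m) mod 3]

Computing each output sample:
(x ⊛ y)[0] = 0
(x ⊛ y)[1] = -3
(x ⊛ y)[2] = 1

x ⊛ y = [0, -3, 1]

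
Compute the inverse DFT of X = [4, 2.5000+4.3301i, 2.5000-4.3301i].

x[n] = (1/3) Σ(k=0 to 2) X[k] · e^(2πikn/3)

Computing each x[n]:
x[0] = 3
x[1] = -2
x[2] = 3

x = [3, -2, 3]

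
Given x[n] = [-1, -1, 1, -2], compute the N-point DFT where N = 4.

X[k] = Σ(n=0 to 3) x[n] · ω_4^(nk)
where ω_4 = e^(-2πi/4)

Computing each X[k]:
X[0] = -3
X[1] = -2-1i
X[2] = 3
X[3] = -2+1i

X = [-3, -2-1i, 3, -2+1i]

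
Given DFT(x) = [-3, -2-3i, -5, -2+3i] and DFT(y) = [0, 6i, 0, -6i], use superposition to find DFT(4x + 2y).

By linearity: DFT(4x + 2y) = 4·DFT(x) + 2·DFT(y)
= 4·[-3, -2-3i, -5, -2+3i] + 2·[0, 6i, 0, -6i]

Computing element-wise:
Z[0] = 4·(-3) + 2·(0) = -12
Z[1] = 4·(-2-3i) + 2·(6i) = -8
Z[2] = 4·(-5) + 2·(0) = -20
Z[3] = 4·(-2+3i) + 2·(-6i) = -8

DFT(4x + 2y) = 4·X + 2·Y = [-12, -8, -20, -8]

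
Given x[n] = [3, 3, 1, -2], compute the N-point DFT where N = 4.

X[k] = Σ(n=0 to 3) x[n] · ω_4^(nk)
where ω_4 = e^(-2πi/4)

Computing each X[k]:
X[0] = 5
X[1] = 2-5i
X[2] = 3
X[3] = 2+5i

X = [5, 2-5i, 3, 2+5i]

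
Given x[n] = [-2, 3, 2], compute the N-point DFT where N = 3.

X[k] = Σ(n=0 to 2) x[n] · ω_3^(nk)
where ω_3 = e^(-2πi/3)

Computing each X[k]:
X[0] = 3
X[1] = -4.5000-0.8660i
X[2] = -4.5000+0.8660i

X = [3, -4.5000-0.8660i, -4.5000+0.8660i]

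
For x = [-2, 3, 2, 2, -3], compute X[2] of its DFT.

X[2] = Σ(n=0 to 4) x[n] · ω_5^(2n) where ω_5 = e^(-2πi/5)
= (-2)·ω_5^0 + (3)·ω_5^2 + (2)·ω_5^4 + (2)·ω_5^6 + (-3)·ω_5^8

X[2] = -0.7639-3.5267i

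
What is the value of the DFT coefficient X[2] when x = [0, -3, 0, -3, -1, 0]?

X[2] = Σ(n=0 to 5) x[n] · ω_6^(2n) where ω_6 = e^(-2πi/6)
= (0)·ω_6^0 + (-3)·ω_6^2 + (0)·ω_6^4 + (-3)·ω_6^6 + (-1)·ω_6^8 + (0)·ω_6^10

X[2] = -1.0000+3.4641i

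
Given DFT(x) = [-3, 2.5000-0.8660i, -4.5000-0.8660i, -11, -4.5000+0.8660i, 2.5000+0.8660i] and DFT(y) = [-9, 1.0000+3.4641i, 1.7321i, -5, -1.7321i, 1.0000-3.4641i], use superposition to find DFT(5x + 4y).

By linearity: DFT(5x + 4y) = 5·DFT(x) + 4·DFT(y)
= 5·[-3, 2.5000-0.8660i, -4.5000-0.8660i, -11, -4.5000+0.8660i, 2.5000+0.8660i] + 4·[-9, 1.0000+3.4641i, 1.7321i, -5, -1.7321i, 1.0000-3.4641i]

Computing element-wise:
Z[0] = 5·(-3) + 4·(-9) = -51
Z[1] = 5·(2.5000-0.8660i) + 4·(1.0000+3.4641i) = 16.5000+9.5264i
Z[2] = 5·(-4.5000-0.8660i) + 4·(1.7321i) = -22.5000+2.5984i
Z[3] = 5·(-11) + 4·(-5) = -75
Z[4] = 5·(-4.5000+0.8660i) + 4·(-1.7321i) = -22.5000-2.5984i
Z[5] = 5·(2.5000+0.8660i) + 4·(1.0000-3.4641i) = 16.5000-9.5264i

DFT(5x + 4y) = 5·X + 4·Y = [-51, 16.5000+9.5264i, -22.5000+2.5984i, -75, -22.5000-2.5984i, 16.5000-9.5264i]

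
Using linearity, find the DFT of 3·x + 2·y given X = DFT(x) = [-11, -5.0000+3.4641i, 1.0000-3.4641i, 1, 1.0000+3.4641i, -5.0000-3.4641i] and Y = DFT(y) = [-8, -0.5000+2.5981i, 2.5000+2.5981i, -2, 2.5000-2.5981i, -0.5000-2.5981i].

By linearity: DFT(3x + 2y) = 3·DFT(x) + 2·DFT(y)
= 3·[-11, -5.0000+3.4641i, 1.0000-3.4641i, 1, 1.0000+3.4641i, -5.0000-3.4641i] + 2·[-8, -0.5000+2.5981i, 2.5000+2.5981i, -2, 2.5000-2.5981i, -0.5000-2.5981i]

Computing element-wise:
Z[0] = 3·(-11) + 2·(-8) = -49
Z[1] = 3·(-5.0000+3.4641i) + 2·(-0.5000+2.5981i) = -16.0000+15.5885i
Z[2] = 3·(1.0000-3.4641i) + 2·(2.5000+2.5981i) = 8.0000-5.1961i
Z[3] = 3·(1) + 2·(-2) = -1
Z[4] = 3·(1.0000+3.4641i) + 2·(2.5000-2.5981i) = 8.0000+5.1961i
Z[5] = 3·(-5.0000-3.4641i) + 2·(-0.5000-2.5981i) = -16.0000-15.5885i

DFT(3x + 2y) = 3·X + 2·Y = [-49, -16.0000+15.5885i, 8.0000-5.1961i, -1, 8.0000+5.1961i, -16.0000-15.5885i]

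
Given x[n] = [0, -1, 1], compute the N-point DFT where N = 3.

X[k] = Σ(n=0 to 2) x[n] · ω_3^(nk)
where ω_3 = e^(-2πi/3)

Computing each X[k]:
X[0] = 0
X[1] = 1.7321i
X[2] = -1.7321i

X = [0, 1.7321i, -1.7321i]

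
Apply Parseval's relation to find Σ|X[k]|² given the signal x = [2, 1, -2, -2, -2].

Parseval: Σ|x[n]|² = (1/N)Σ|X[k]|², so Σ|X[k]|² = N·Σ|x[n]|² = 5·17.0000

Σ|X[k]|² = N·Σ|x[n]|² = 5·17.0000 = 85.0000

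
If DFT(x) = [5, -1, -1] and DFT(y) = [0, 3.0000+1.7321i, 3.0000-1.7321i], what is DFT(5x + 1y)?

By linearity: DFT(5x + 1y) = 5·DFT(x) + 1·DFT(y)
= 5·[5, -1, -1] + 1·[0, 3.0000+1.7321i, 3.0000-1.7321i]

Computing element-wise:
Z[0] = 5·(5) + 1·(0) = 25
Z[1] = 5·(-1) + 1·(3.0000+1.7321i) = -2.0000+1.7321i
Z[2] = 5·(-1) + 1·(3.0000-1.7321i) = -2.0000-1.7321i

DFT(5x + 1y) = 5·X + 1·Y = [25, -2.0000+1.7321i, -2.0000-1.7321i]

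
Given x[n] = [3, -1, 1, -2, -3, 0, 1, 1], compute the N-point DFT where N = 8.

X[k] = Σ(n=0 to 7) x[n] · ω_8^(nk)
where ω_8 = e^(-2πi/8)

Computing each X[k]:
X[0] = 0
X[1] = 7.4142+2.8284i
X[2] = -2
X[3] = 4.5858+2.8284i
X[4] = 4
X[5] = 4.5858-2.8284i
X[6] = -2
X[7] = 7.4142-2.8284i

X = [0, 7.4142+2.8284i, -2, 4.5858+2.8284i, 4, 4.5858-2.8284i, -2, 7.4142-2.8284i]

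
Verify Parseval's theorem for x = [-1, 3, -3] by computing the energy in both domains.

Time domain:
Σ|x[n]|² = |-1|² + |3|² + |-3|² = 19.0000

Frequency domain:
(1/3)Σ|X[k]|² = (1/3)(|-1|² + |-1.0000-5.1962i|² + |-1.0000+5.1962i|²) = (1/3)·57.0000 = 19.0000

Both sides agree, confirming Parseval's theorem.

Σ|x[n]|² = (1/N)Σ|X[k]|² = 19.0000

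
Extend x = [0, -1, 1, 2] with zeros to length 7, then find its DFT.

Original 4-point DFT: [2, -1+3i, 0, -1-3i]
Zero-padded 7-point DFT provides frequency interpolation.

DFT_7([x, 0, ...]) = [2, -2.6479-1.0609i, 0.5685+2.9725i, 1.0794-0.7341i, 1.0794+0.7341i, 0.5685-2.9725i, -2.6479+1.0609i]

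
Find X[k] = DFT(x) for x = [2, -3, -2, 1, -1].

X[k] = Σ(n=0 to 4) x[n] · ω_5^(nk)
where ω_5 = e^(-2πi/5)

Computing each X[k]:
X[0] = -3
X[1] = 1.5729+3.6655i
X[2] = 4.9271-1.6776i
X[3] = 4.9271+1.6776i
X[4] = 1.5729-3.6655i

X = [-3, 1.5729+3.6655i, 4.9271-1.6776i, 4.9271+1.6776i, 1.5729-3.6655i]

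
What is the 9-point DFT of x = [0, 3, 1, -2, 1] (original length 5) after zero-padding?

Original 5-point DFT: [3, 2.0451-3.6655i, -3.5451+1.6776i, -3.5451-1.6776i, 2.0451+3.6655i]
Zero-padded 9-point DFT provides frequency interpolation.

DFT_9([x, 0, ...]) = [3, 2.5321-1.5231i, 1.3473-4.3857i, -4.5000-2.5981i, -0.8794+2.3336i, -0.8794-2.3336i, -4.5000+2.5981i, 1.3473+4.3857i, 2.5321+1.5231i]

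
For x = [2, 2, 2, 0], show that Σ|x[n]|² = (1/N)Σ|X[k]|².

Time domain:
Σ|x[n]|² = |2|² + |2|² + |2|² + |0|² = 12.0000

Frequency domain:
(1/4)Σ|X[k]|² = (1/4)(|6|² + |-2i|² + |2|² + |2i|²) = (1/4)·48.0000 = 12.0000

Both sides agree, confirming Parseval's theorem.

Σ|x[n]|² = (1/N)Σ|X[k]|² = 12.0000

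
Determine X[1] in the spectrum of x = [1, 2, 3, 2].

X[1] = Σ(n=0 to 3) x[n] · ω_4^(1n) where ω_4 = e^(-2πi/4)
= (1)·ω_4^0 + (2)·ω_4^1 + (3)·ω_4^2 + (2)·ω_4^3

X[1] = -2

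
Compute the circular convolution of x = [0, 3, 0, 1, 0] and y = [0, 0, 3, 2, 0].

(x ⊛ y)[n] = Σ(m=0 to 4) x[m] · y[(n-m) mod 5]

Computing each output sample:
(x ⊛ y)[0] = 3
(x ⊛ y)[1] = 2
(x ⊛ y)[2] = 0
(x ⊛ y)[3] = 9
(x ⊛ y)[4] = 6

x ⊛ y = [3, 2, 0, 9, 6]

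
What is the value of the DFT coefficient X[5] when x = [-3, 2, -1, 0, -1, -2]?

X[5] = Σ(n=0 to 5) x[n] · ω_6^(5n) where ω_6 = e^(-2πi/6)
= (-3)·ω_6^0 + (2)·ω_6^5 + (-1)·ω_6^10 + (0)·ω_6^15 + (-1)·ω_6^20 + (-2)·ω_6^25

X[5] = -2.0000+3.4641i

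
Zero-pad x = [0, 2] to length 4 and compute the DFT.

Original 2-point DFT: [2, -2]
Zero-padded 4-point DFT provides frequency interpolation.

DFT_4([x, 0, ...]) = [2, -2i, -2, 2i]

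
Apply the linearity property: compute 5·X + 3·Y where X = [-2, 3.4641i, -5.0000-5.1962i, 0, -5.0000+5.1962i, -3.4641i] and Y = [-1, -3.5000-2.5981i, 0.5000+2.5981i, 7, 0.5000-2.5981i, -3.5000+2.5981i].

By linearity: DFT(5x + 3y) = 5·DFT(x) + 3·DFT(y)
= 5·[-2, 3.4641i, -5.0000-5.1962i, 0, -5.0000+5.1962i, -3.4641i] + 3·[-1, -3.5000-2.5981i, 0.5000+2.5981i, 7, 0.5000-2.5981i, -3.5000+2.5981i]

Computing element-wise:
Z[0] = 5·(-2) + 3·(-1) = -13
Z[1] = 5·(3.4641i) + 3·(-3.5000-2.5981i) = -10.5000+9.5262i
Z[2] = 5·(-5.0000-5.1962i) + 3·(0.5000+2.5981i) = -23.5000-18.1867i
Z[3] = 5·(0) + 3·(7) = 21
Z[4] = 5·(-5.0000+5.1962i) + 3·(0.5000-2.5981i) = -23.5000+18.1867i
Z[5] = 5·(-3.4641i) + 3·(-3.5000+2.5981i) = -10.5000-9.5262i

DFT(5x + 3y) = 5·X + 3·Y = [-13, -10.5000+9.5262i, -23.5000-18.1867i, 21, -23.5000+18.1867i, -10.5000-9.5262i]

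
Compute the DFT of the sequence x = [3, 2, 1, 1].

X[k] = Σ(n=0 to 3) x[n] · ω_4^(nk)
where ω_4 = e^(-2πi/4)

Computing each X[k]:
X[0] = 7
X[1] = 2-1i
X[2] = 1
X[3] = 2+1i

X = [7, 2-1i, 1, 2+1i]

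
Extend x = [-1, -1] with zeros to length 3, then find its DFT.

Original 2-point DFT: [-2, 0]
Zero-padded 3-point DFT provides frequency interpolation.

DFT_3([x, 0, ...]) = [-2, -0.5000+0.8660i, -0.5000-0.8660i]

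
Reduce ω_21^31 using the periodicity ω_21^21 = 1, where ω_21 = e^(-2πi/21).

Since ω_21^21 = 1, powers reduce modulo 21.
31 mod 21 = 10
So ω_21^31 = ω_21^10 = e^(-2πi·10/21)

ω_21^31 = ω_21^10 = -0.9888-0.1490i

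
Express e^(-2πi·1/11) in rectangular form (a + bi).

ω_11^1 = e^(-2πi·1/11)
= cos(-2π·1/11) + i·sin(-2π·1/11)
= cos(-2π/11) + i·sin(-2π/11)

ω_11^1 = cos(-2π/11) + i·sin(-2π/11) = 0.8413-0.5406i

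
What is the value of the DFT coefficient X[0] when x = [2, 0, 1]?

X[0] = Σ(n=0 to 2) x[n] · ω_3^0 = Σ x[n]
= (2) + (0) + (1)

X[0] = 3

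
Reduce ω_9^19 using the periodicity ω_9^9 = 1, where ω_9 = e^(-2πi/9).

Since ω_9^9 = 1, powers reduce modulo 9.
19 mod 9 = 1
So ω_9^19 = ω_9^1 = e^(-2πi·1/9)

ω_9^19 = ω_9^1 = 0.7660-0.6428i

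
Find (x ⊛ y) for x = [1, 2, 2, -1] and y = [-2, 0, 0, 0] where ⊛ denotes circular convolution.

(x ⊛ y)[n] = Σ(m=0 to 3) x[m] · y[(n-m) mod 4]

Computing each output sample:
(x ⊛ y)[0] = -2
(x ⊛ y)[1] = -4
(x ⊛ y)[2] = -4
(x ⊛ y)[3] = 2

x ⊛ y = [-2, -4, -4, 2]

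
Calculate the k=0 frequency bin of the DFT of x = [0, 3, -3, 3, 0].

X[0] = Σ(n=0 to 4) x[n] · ω_5^0 = Σ x[n]
= (0) + (3) + (-3) + (3) + (0)

X[0] = 3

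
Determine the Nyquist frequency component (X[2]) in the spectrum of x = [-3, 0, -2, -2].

X[2] = Σ(n=0 to 3) x[n] · ω_4^(2n) where ω_4 = e^(-2πi/4)
= (-3)·ω_4^0 + (0)·ω_4^2 + (-2)·ω_4^4 + (-2)·ω_4^6

X[2] = -3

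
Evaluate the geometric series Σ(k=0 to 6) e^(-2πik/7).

Sum of all nth roots of unity equals 0 for n > 1 (geometric series with r ≠ 1).

0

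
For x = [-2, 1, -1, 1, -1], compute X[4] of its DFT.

X[4] = Σ(n=0 to 4) x[n] · ω_5^(4n) where ω_5 = e^(-2πi/5)
= (-2)·ω_5^0 + (1)·ω_5^4 + (-1)·ω_5^8 + (1)·ω_5^12 + (-1)·ω_5^16

X[4] = -2.0000+0.7265i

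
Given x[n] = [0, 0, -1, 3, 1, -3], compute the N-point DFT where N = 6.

X[k] = Σ(n=0 to 5) x[n] · ω_6^(nk)
where ω_6 = e^(-2πi/6)

Computing each X[k]:
X[0] = 0
X[1] = -4.5000-0.8660i
X[2] = 4.5000-4.3301i
X[3] = 0
X[4] = 4.5000+4.3301i
X[5] = -4.5000+0.8660i

X = [0, -4.5000-0.8660i, 4.5000-4.3301i, 0, 4.5000+4.3301i, -4.5000+0.8660i]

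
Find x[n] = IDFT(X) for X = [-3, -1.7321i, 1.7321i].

x[n] = (1/3) Σ(k=0 to 2) X[k] · e^(2πikn/3)

Computing each x[n]:
x[0] = -1
x[1] = 0
x[2] = -2

x = [-1, 0, -2]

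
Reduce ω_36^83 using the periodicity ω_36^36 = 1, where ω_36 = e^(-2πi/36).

Since ω_36^36 = 1, powers reduce modulo 36.
83 mod 36 = 11
So ω_36^83 = ω_36^11 = e^(-2πi·11/36)

ω_36^83 = ω_36^11 = -0.3420-0.9397i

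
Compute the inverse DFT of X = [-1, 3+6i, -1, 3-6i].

x[n] = (1/4) Σ(k=0 to 3) X[k] · e^(2πikn/4)

Computing each x[n]:
x[0] = 1
x[1] = -3
x[2] = -2
x[3] = 3

x = [1, -3, -2, 3]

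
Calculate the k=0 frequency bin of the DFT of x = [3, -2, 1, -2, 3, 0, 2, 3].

X[0] = Σ(n=0 to 7) x[n] · ω_8^0 = Σ x[n]
= (3) + (-2) + (1) + (-2) + (3) + (0) + (2) + (3)

X[0] = 8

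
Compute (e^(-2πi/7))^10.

Since ω_7^7 = 1, powers reduce modulo 7.
10 mod 7 = 3
So ω_7^10 = ω_7^3 = e^(-2πi·3/7)

ω_7^10 = ω_7^3 = -0.9010-0.4339i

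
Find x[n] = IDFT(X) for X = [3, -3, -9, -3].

x[n] = (1/4) Σ(k=0 to 3) X[k] · e^(2πikn/4)

Computing each x[n]:
x[0] = -3
x[1] = 3
x[2] = 0
x[3] = 3

x = [-3, 3, 0, 3]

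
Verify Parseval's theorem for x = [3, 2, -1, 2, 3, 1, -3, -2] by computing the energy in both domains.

Time domain:
Σ|x[n]|² = |3|² + |2|² + |-1|² + |2|² + |3|² + |1|² + |-3|² + |-2|² = 41.0000

Frequency domain:
(1/8)Σ|X[k]|² = (1/8)(|5|² + |-2.1213-5.5355i|² + |10-3i|² + |2.1213-1.5355i|² + |-1|² + |2.1213+1.5355i|² + |10+3i|² + |-2.1213+5.5355i|²) = (1/8)·328.0000 = 41.0000

Both sides agree, confirming Parseval's theorem.

Σ|x[n]|² = (1/N)Σ|X[k]|² = 41.0000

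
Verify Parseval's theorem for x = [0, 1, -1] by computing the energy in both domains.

Time domain:
Σ|x[n]|² = |0|² + |1|² + |-1|² = 2.0000

Frequency domain:
(1/3)Σ|X[k]|² = (1/3)(|0|² + |-1.7321i|² + |1.7321i|²) = (1/3)·6.0000 = 2.0000

Both sides agree, confirming Parseval's theorem.

Σ|x[n]|² = (1/N)Σ|X[k]|² = 2.0000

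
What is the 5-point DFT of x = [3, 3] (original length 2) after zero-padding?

Original 2-point DFT: [6, 0]
Zero-padded 5-point DFT provides frequency interpolation.

DFT_5([x, 0, ...]) = [6, 3.9271-2.8532i, 0.5729-1.7634i, 0.5729+1.7634i, 3.9271+2.8532i]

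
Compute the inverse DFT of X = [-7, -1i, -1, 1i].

x[n] = (1/4) Σ(k=0 to 3) X[k] · e^(2πikn/4)

Computing each x[n]:
x[0] = -2
x[1] = -1
x[2] = -2
x[3] = -2

x = [-2, -1, -2, -2]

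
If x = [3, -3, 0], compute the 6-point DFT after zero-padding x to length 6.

Original 3-point DFT: [0, 4.5000+2.5981i, 4.5000-2.5981i]
Zero-padded 6-point DFT provides frequency interpolation.

DFT_6([x, 0, ...]) = [0, 1.5000+2.5981i, 4.5000+2.5981i, 6, 4.5000-2.5981i, 1.5000-2.5981i]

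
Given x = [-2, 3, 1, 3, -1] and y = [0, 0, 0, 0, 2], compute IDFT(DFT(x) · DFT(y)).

(x ⊛ y)[n] = Σ(m=0 to 4) x[m] · y[(n-m) mod 5]

Computing each output sample:
(x ⊛ y)[0] = 6
(x ⊛ y)[1] = 2
(x ⊛ y)[2] = 6
(x ⊛ y)[3] = -2
(x ⊛ y)[4] = -4

x ⊛ y = [6, 2, 6, -2, -4]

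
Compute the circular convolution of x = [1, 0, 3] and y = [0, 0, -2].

(x ⊛ y)[n] = Σ(m=0 to 2) x[m] · y[(n-m) mod 3]

Computing each output sample:
(x ⊛ y)[0] = 0
(x ⊛ y)[1] = -6
(x ⊛ y)[2] = -2

x ⊛ y = [0, -6, -2]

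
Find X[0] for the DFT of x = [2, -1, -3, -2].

X[0] = Σ(n=0 to 3) x[n] · ω_4^0 = Σ x[n]
= (2) + (-1) + (-3) + (-2)

X[0] = -4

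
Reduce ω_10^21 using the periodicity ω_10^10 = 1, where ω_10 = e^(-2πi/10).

Since ω_10^10 = 1, powers reduce modulo 10.
21 mod 10 = 1
So ω_10^21 = ω_10^1 = e^(-2πi·1/10)

ω_10^21 = ω_10^1 = 0.8090-0.5878i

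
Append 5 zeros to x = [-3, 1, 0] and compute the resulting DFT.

Original 3-point DFT: [-2, -3.5000-0.8660i, -3.5000+0.8660i]
Zero-padded 8-point DFT provides frequency interpolation.

DFT_8([x, 0, ...]) = [-2, -2.2929-0.7071i, -3-1i, -3.7071-0.7071i, -4, -3.7071+0.7071i, -3+1i, -2.2929+0.7071i]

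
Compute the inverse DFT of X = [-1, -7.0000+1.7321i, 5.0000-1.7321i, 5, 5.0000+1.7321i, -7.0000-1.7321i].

x[n] = (1/6) Σ(k=0 to 5) X[k] · e^(2πikn/6)

Computing each x[n]:
x[0] = 0
x[1] = -3
x[2] = 0
x[3] = 3
x[4] = 2
x[5] = -3

x = [0, -3, 0, 3, 2, -3]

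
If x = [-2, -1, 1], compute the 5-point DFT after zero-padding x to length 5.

Original 3-point DFT: [-2, -2.0000+1.7321i, -2.0000-1.7321i]
Zero-padded 5-point DFT provides frequency interpolation.

DFT_5([x, 0, ...]) = [-2, -3.1180+0.3633i, -0.8820+1.5388i, -0.8820-1.5388i, -3.1180-0.3633i]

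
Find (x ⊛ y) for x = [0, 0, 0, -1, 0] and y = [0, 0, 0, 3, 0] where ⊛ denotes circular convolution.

(x ⊛ y)[n] = Σ(m=0 to 4) x[m] · y[(n-m) mod 5]

Computing each output sample:
(x ⊛ y)[0] = 0
(x ⊛ y)[1] = -3
(x ⊛ y)[2] = 0
(x ⊛ y)[3] = 0
(x ⊛ y)[4] = 0

x ⊛ y = [0, -3, 0, 0, 0]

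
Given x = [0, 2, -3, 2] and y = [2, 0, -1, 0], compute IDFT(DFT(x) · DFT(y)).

(x ⊛ y)[n] = Σ(m=0 to 3) x[m] · y[(n-m) mod 4]

Computing each output sample:
(x ⊛ y)[0] = 3
(x ⊛ y)[1] = 2
(x ⊛ y)[2] = -6
(x ⊛ y)[3] = 2

x ⊛ y = [3, 2, -6, 2]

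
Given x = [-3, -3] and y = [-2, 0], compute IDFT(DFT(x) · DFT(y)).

(x ⊛ y)[n] = Σ(m=0 to 1) x[m] · y[(n-m) mod 2]

Computing each output sample:
(x ⊛ y)[0] = 6
(x ⊛ y)[1] = 6

x ⊛ y = [6, 6]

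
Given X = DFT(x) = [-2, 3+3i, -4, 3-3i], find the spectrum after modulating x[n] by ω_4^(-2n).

Modulation property: DFT(ω_4^(-2n)·x[n]) = X[(k-2) mod 4], so circularly shift X by 2 positions.

X[k-2] = [-4, 3-3i, -2, 3+3i]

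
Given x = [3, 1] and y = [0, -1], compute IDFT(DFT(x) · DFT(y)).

(x ⊛ y)[n] = Σ(m=0 to 1) x[m] · y[(n-m) mod 2]

Computing each output sample:
(x ⊛ y)[0] = -1
(x ⊛ y)[1] = -3

x ⊛ y = [-1, -3]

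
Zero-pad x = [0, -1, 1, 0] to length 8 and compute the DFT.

Original 4-point DFT: [0, -1+1i, 2, -1-1i]
Zero-padded 8-point DFT provides frequency interpolation.

DFT_8([x, 0, ...]) = [0, -0.7071-0.2929i, -1+1i, 0.7071+1.7071i, 2, 0.7071-1.7071i, -1-1i, -0.7071+0.2929i]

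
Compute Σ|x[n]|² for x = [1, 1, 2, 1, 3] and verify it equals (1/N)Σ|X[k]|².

Time domain:
Σ|x[n]|² = |1|² + |1|² + |2|² + |1|² + |3|² = 16.0000

Frequency domain:
(1/5)Σ|X[k]|² = (1/5)(|8|² + |-0.1910+1.3143i|² + |-1.3090+2.1266i|² + |-1.3090-2.1266i|² + |-0.1910-1.3143i|²) = (1/5)·80.0000 = 16.0000

Both sides agree, confirming Parseval's theorem.

Σ|x[n]|² = (1/N)Σ|X[k]|² = 16.0000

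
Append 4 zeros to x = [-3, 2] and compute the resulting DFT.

Original 2-point DFT: [-1, -5]
Zero-padded 6-point DFT provides frequency interpolation.

DFT_6([x, 0, ...]) = [-1, -2.0000-1.7321i, -4.0000-1.7321i, -5, -4.0000+1.7321i, -2.0000+1.7321i]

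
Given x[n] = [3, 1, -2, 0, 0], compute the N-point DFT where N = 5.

X[k] = Σ(n=0 to 4) x[n] · ω_5^(nk)
where ω_5 = e^(-2πi/5)

Computing each X[k]:
X[0] = 2
X[1] = 4.9271+0.2245i
X[2] = 1.5729-2.4899i
X[3] = 1.5729+2.4899i
X[4] = 4.9271-0.2245i

X = [2, 4.9271+0.2245i, 1.5729-2.4899i, 1.5729+2.4899i, 4.9271-0.2245i]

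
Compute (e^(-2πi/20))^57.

Since ω_20^20 = 1, powers reduce modulo 20.
57 mod 20 = 17
So ω_20^57 = ω_20^17 = e^(-2πi·17/20)

ω_20^57 = ω_20^17 = 0.5878+0.8090i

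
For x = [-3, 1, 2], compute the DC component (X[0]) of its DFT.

X[0] = Σ(n=0 to 2) x[n] · ω_3^0 = Σ x[n]
= (-3) + (1) + (2)

X[0] = 0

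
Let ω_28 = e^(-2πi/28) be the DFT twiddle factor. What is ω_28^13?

ω_28^13 = e^(-2πi·13/28)
= cos(-2π·13/28) + i·sin(-2π·13/28)
= cos(-26π/28) + i·sin(-26π/28)

ω_28^13 = cos(-26π/28) + i·sin(-26π/28) = -0.9749-0.2225i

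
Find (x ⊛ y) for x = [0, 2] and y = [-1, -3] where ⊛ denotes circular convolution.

(x ⊛ y)[n] = Σ(m=0 to 1) x[m] · y[(n-m) mod 2]

Computing each output sample:
(x ⊛ y)[0] = -6
(x ⊛ y)[1] = -2

x ⊛ y = [-6, -2]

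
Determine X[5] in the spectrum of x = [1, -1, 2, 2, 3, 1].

X[5] = Σ(n=0 to 5) x[n] · ω_6^(5n) where ω_6 = e^(-2πi/6)
= (1)·ω_6^0 + (-1)·ω_6^5 + (2)·ω_6^10 + (2)·ω_6^15 + (3)·ω_6^20 + (1)·ω_6^25

X[5] = -3.5000-2.5981i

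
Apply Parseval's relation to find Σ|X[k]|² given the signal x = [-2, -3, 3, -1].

Parseval: Σ|x[n]|² = (1/N)Σ|X[k]|², so Σ|X[k]|² = N·Σ|x[n]|² = 4·23.0000

Σ|X[k]|² = N·Σ|x[n]|² = 4·23.0000 = 92.0000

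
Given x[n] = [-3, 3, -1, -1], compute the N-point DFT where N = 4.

X[k] = Σ(n=0 to 3) x[n] · ω_4^(nk)
where ω_4 = e^(-2πi/4)

Computing each X[k]:
X[0] = -2
X[1] = -2-4i
X[2] = -6
X[3] = -2+4i

X = [-2, -2-4i, -6, -2+4i]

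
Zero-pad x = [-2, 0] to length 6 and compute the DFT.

Original 2-point DFT: [-2, -2]
Zero-padded 6-point DFT provides frequency interpolation.

DFT_6([x, 0, ...]) = [-2, -2, -2, -2, -2, -2]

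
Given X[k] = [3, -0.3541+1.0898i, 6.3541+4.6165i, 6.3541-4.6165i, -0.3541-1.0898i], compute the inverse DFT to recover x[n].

x[n] = (1/5) Σ(k=0 to 4) X[k] · e^(2πikn/5)

Computing each x[n]:
x[0] = 3
x[1] = -3
x[2] = 3
x[3] = 0
x[4] = 0

x = [3, -3, 3, 0, 0]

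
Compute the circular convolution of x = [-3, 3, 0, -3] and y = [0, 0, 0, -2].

(x ⊛ y)[n] = Σ(m=0 to 3) x[m] · y[(n-m) mod 4]

Computing each output sample:
(x ⊛ y)[0] = -6
(x ⊛ y)[1] = 0
(x ⊛ y)[2] = 6
(x ⊛ y)[3] = 6

x ⊛ y = [-6, 0, 6, 6]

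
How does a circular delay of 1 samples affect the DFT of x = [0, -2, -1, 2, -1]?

Time shift by 1: X_shifted[k] = ω_5^(1k) · X[k]
Shifted x = [-1, 0, -2, -1, 2]

DFT(x[n-1]) = [-2, 2.0451+2.4899i, -3.5451+0.2245i, -3.5451-0.2245i, 2.0451-2.4899i]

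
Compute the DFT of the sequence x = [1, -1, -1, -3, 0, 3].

X[k] = Σ(n=0 to 5) x[n] · ω_6^(nk)
where ω_6 = e^(-2πi/6)

Computing each X[k]:
X[0] = -1
X[1] = 5.5000+4.3301i
X[2] = -2.5000+2.5981i
X[3] = 1
X[4] = -2.5000-2.5981i
X[5] = 5.5000-4.3301i

X = [-1, 5.5000+4.3301i, -2.5000+2.5981i, 1, -2.5000-2.5981i, 5.5000-4.3301i]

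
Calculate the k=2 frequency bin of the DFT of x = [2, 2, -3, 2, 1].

X[2] = Σ(n=0 to 4) x[n] · ω_5^(2n) where ω_5 = e^(-2πi/5)
= (2)·ω_5^0 + (2)·ω_5^2 + (-3)·ω_5^4 + (2)·ω_5^6 + (1)·ω_5^8

X[2] = -0.7361-5.3431i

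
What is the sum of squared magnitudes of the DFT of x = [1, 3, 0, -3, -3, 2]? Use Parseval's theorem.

Parseval: Σ|x[n]|² = (1/N)Σ|X[k]|², so Σ|X[k]|² = N·Σ|x[n]|² = 6·32.0000

Σ|X[k]|² = N·Σ|x[n]|² = 6·32.0000 = 192.0000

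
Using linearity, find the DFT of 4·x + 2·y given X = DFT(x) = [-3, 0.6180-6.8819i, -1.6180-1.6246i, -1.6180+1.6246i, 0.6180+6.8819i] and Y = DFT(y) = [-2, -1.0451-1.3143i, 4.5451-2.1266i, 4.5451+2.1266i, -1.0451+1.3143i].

By linearity: DFT(4x + 2y) = 4·DFT(x) + 2·DFT(y)
= 4·[-3, 0.6180-6.8819i, -1.6180-1.6246i, -1.6180+1.6246i, 0.6180+6.8819i] + 2·[-2, -1.0451-1.3143i, 4.5451-2.1266i, 4.5451+2.1266i, -1.0451+1.3143i]

Computing element-wise:
Z[0] = 4·(-3) + 2·(-2) = -16
Z[1] = 4·(0.6180-6.8819i) + 2·(-1.0451-1.3143i) = 0.3818-30.1562i
Z[2] = 4·(-1.6180-1.6246i) + 2·(4.5451-2.1266i) = 2.6182-10.7516i
Z[3] = 4·(-1.6180+1.6246i) + 2·(4.5451+2.1266i) = 2.6182+10.7516i
Z[4] = 4·(0.6180+6.8819i) + 2·(-1.0451+1.3143i) = 0.3818+30.1562i

DFT(4x + 2y) = 4·X + 2·Y = [-16, 0.3818-30.1562i, 2.6182-10.7516i, 2.6182+10.7516i, 0.3818+30.1562i]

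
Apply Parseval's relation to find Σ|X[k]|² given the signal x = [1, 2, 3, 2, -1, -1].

Parseval: Σ|x[n]|² = (1/N)Σ|X[k]|², so Σ|X[k]|² = N·Σ|x[n]|² = 6·20.0000

Σ|X[k]|² = N·Σ|x[n]|² = 6·20.0000 = 120.0000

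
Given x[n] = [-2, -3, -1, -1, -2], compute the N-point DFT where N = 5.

X[k] = Σ(n=0 to 4) x[n] · ω_5^(nk)
where ω_5 = e^(-2πi/5)

Computing each X[k]:
X[0] = -9
X[1] = -1.9271+0.9511i
X[2] = 1.4271+0.5878i
X[3] = 1.4271-0.5878i
X[4] = -1.9271-0.9511i

X = [-9, -1.9271+0.9511i, 1.4271+0.5878i, 1.4271-0.5878i, -1.9271-0.9511i]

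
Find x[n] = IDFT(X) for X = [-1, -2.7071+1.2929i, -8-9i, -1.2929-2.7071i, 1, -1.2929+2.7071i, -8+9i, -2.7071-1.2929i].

x[n] = (1/8) Σ(k=0 to 7) X[k] · e^(2πikn/8)

Computing each x[n]:
x[0] = -3
x[1] = 2
x[2] = 1
x[3] = -2
x[4] = -1
x[5] = 2
x[6] = 3
x[7] = -3

x = [-3, 2, 1, -2, -1, 2, 3, -3]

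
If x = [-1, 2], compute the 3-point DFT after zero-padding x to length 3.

Original 2-point DFT: [1, -3]
Zero-padded 3-point DFT provides frequency interpolation.

DFT_3([x, 0, ...]) = [1, -2.0000-1.7321i, -2.0000+1.7321i]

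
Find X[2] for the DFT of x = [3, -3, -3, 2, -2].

X[2] = Σ(n=0 to 4) x[n] · ω_5^(2n) where ω_5 = e^(-2πi/5)
= (3)·ω_5^0 + (-3)·ω_5^2 + (-3)·ω_5^4 + (2)·ω_5^6 + (-2)·ω_5^8

X[2] = 6.7361-4.1675i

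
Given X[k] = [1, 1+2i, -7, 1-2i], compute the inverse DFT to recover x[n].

x[n] = (1/4) Σ(k=0 to 3) X[k] · e^(2πikn/4)

Computing each x[n]:
x[0] = -1
x[1] = 1
x[2] = -2
x[3] = 3

x = [-1, 1, -2, 3]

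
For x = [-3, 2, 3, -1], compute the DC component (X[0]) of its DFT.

X[0] = Σ(n=0 to 3) x[n] · ω_4^0 = Σ x[n]
= (-3) + (2) + (3) + (-1)

X[0] = 1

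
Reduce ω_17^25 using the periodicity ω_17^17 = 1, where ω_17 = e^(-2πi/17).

Since ω_17^17 = 1, powers reduce modulo 17.
25 mod 17 = 8
So ω_17^25 = ω_17^8 = e^(-2πi·8/17)

ω_17^25 = ω_17^8 = -0.9830-0.1837i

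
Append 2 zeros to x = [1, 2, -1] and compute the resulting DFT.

Original 3-point DFT: [2, 0.5000-2.5981i, 0.5000+2.5981i]
Zero-padded 5-point DFT provides frequency interpolation.

DFT_5([x, 0, ...]) = [2, 2.4271-1.3143i, -0.9271-2.1266i, -0.9271+2.1266i, 2.4271+1.3143i]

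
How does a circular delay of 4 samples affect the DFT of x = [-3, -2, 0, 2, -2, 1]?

Time shift by 4: X_shifted[k] = ω_6^(4k) · X[k]
Shifted x = [0, 2, -2, 1, -3, -2]

DFT(x[n-4]) = [-4, 1.5000-4.3301i, 3.5000-2.5981i, -6, 3.5000+2.5981i, 1.5000+4.3301i]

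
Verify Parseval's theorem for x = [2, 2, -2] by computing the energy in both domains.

Time domain:
Σ|x[n]|² = |2|² + |2|² + |-2|² = 12.0000

Frequency domain:
(1/3)Σ|X[k]|² = (1/3)(|2|² + |2.0000-3.4641i|² + |2.0000+3.4641i|²) = (1/3)·36.0000 = 12.0000

Both sides agree, confirming Parseval's theorem.

Σ|x[n]|² = (1/N)Σ|X[k]|² = 12.0000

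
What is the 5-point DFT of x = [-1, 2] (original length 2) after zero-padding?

Original 2-point DFT: [1, -3]
Zero-padded 5-point DFT provides frequency interpolation.

DFT_5([x, 0, ...]) = [1, -0.3820-1.9021i, -2.6180-1.1756i, -2.6180+1.1756i, -0.3820+1.9021i]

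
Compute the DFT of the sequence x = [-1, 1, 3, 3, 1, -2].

X[k] = Σ(n=0 to 5) x[n] · ω_6^(nk)
where ω_6 = e^(-2πi/6)

Computing each X[k]:
X[0] = 5
X[1] = -6.5000-4.3301i
X[2] = 0.5000-0.8660i
X[3] = 1
X[4] = 0.5000+0.8660i
X[5] = -6.5000+4.3301i

X = [5, -6.5000-4.3301i, 0.5000-0.8660i, 1, 0.5000+0.8660i, -6.5000+4.3301i]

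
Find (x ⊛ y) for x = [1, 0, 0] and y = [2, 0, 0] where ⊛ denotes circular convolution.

(x ⊛ y)[n] = Σ(m=0 to 2) x[m] · y[(n-m) mod 3]

Computing each output sample:
(x ⊛ y)[0] = 2
(x ⊛ y)[1] = 0
(x ⊛ y)[2] = 0

x ⊛ y = [2, 0, 0]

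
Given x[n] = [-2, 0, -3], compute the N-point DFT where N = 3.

X[k] = Σ(n=0 to 2) x[n] · ω_3^(nk)
where ω_3 = e^(-2πi/3)

Computing each X[k]:
X[0] = -5
X[1] = -0.5000-2.5981i
X[2] = -0.5000+2.5981i

X = [-5, -0.5000-2.5981i, -0.5000+2.5981i]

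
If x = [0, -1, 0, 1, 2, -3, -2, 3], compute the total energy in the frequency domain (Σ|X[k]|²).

Parseval: Σ|x[n]|² = (1/N)Σ|X[k]|², so Σ|X[k]|² = N·Σ|x[n]|² = 8·28.0000

Σ|X[k]|² = N·Σ|x[n]|² = 8·28.0000 = 224.0000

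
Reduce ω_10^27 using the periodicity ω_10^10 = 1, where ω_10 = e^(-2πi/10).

Since ω_10^10 = 1, powers reduce modulo 10.
27 mod 10 = 7
So ω_10^27 = ω_10^7 = e^(-2πi·7/10)

ω_10^27 = ω_10^7 = -0.3090+0.9511i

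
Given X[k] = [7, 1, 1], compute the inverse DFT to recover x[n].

x[n] = (1/3) Σ(k=0 to 2) X[k] · e^(2πikn/3)

Computing each x[n]:
x[0] = 3
x[1] = 2
x[2] = 2

x = [3, 2, 2]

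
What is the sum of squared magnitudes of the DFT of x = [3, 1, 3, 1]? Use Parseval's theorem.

Parseval: Σ|x[n]|² = (1/N)Σ|X[k]|², so Σ|X[k]|² = N·Σ|x[n]|² = 4·20.0000

Σ|X[k]|² = N·Σ|x[n]|² = 4·20.0000 = 80.0000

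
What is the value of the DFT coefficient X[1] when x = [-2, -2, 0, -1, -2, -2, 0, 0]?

X[1] = Σ(n=0 to 7) x[n] · ω_8^(1n) where ω_8 = e^(-2πi/8)
= (-2)·ω_8^0 + (-2)·ω_8^1 + (0)·ω_8^2 + (-1)·ω_8^3 + (-2)·ω_8^4 + (-2)·ω_8^5 + (0)·ω_8^6 + (0)·ω_8^7

X[1] = 0.7071+0.7071i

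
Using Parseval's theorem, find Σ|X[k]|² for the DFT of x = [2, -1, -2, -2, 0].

Parseval: Σ|x[n]|² = (1/N)Σ|X[k]|², so Σ|X[k]|² = N·Σ|x[n]|² = 5·13.0000

Σ|X[k]|² = N·Σ|x[n]|² = 5·13.0000 = 65.0000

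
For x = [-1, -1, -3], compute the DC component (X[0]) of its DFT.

X[0] = Σ(n=0 to 2) x[n] · ω_3^0 = Σ x[n]
= (-1) + (-1) + (-3)

X[0] = -5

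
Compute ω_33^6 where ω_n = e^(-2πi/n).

ω_33^6 = e^(-2πi·6/33)
= cos(-2π·6/33) + i·sin(-2π·6/33)
= cos(-12π/33) + i·sin(-12π/33)

ω_33^6 = cos(-12π/33) + i·sin(-12π/33) = 0.4154-0.9096i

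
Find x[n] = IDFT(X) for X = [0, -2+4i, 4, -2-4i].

x[n] = (1/4) Σ(k=0 to 3) X[k] · e^(2πikn/4)

Computing each x[n]:
x[0] = 0
x[1] = -3
x[2] = 2
x[3] = 1

x = [0, -3, 2, 1]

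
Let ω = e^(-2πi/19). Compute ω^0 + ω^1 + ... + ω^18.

Sum of all nth roots of unity equals 0 for n > 1 (geometric series with r ≠ 1).

0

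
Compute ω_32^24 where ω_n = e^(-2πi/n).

ω_32^24 = e^(-2πi·24/32)
= cos(-2π·24/32) + i·sin(-2π·24/32)
= cos(-48π/32) + i·sin(-48π/32)

ω_32^24 = cos(-48π/32) + i·sin(-48π/32) = 1i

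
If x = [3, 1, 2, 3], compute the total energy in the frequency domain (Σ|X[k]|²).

Parseval: Σ|x[n]|² = (1/N)Σ|X[k]|², so Σ|X[k]|² = N·Σ|x[n]|² = 4·23.0000

Σ|X[k]|² = N·Σ|x[n]|² = 4·23.0000 = 92.0000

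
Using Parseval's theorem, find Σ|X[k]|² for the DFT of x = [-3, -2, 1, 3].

Parseval: Σ|x[n]|² = (1/N)Σ|X[k]|², so Σ|X[k]|² = N·Σ|x[n]|² = 4·23.0000

Σ|X[k]|² = N·Σ|x[n]|² = 4·23.0000 = 92.0000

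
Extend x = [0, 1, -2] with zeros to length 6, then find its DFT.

Original 3-point DFT: [-1, 0.5000-2.5981i, 0.5000+2.5981i]
Zero-padded 6-point DFT provides frequency interpolation.

DFT_6([x, 0, ...]) = [-1, 1.5000+0.8660i, 0.5000-2.5981i, -3, 0.5000+2.5981i, 1.5000-0.8660i]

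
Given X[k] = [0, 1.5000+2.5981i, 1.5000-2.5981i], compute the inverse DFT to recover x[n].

x[n] = (1/3) Σ(k=0 to 2) X[k] · e^(2πikn/3)

Computing each x[n]:
x[0] = 1
x[1] = -2
x[2] = 1

x = [1, -2, 1]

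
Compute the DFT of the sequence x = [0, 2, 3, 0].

X[k] = Σ(n=0 to 3) x[n] · ω_4^(nk)
where ω_4 = e^(-2πi/4)

Computing each X[k]:
X[0] = 5
X[1] = -3-2i
X[2] = 1
X[3] = -3+2i

X = [5, -3-2i, 1, -3+2i]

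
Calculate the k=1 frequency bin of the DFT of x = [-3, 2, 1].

X[1] = Σ(n=0 to 2) x[n] · ω_3^(1n) where ω_3 = e^(-2πi/3)
= (-3)·ω_3^0 + (2)·ω_3^1 + (1)·ω_3^2

X[1] = -4.5000-0.8660i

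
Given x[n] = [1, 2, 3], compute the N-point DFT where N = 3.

X[k] = Σ(n=0 to 2) x[n] · ω_3^(nk)
where ω_3 = e^(-2πi/3)

Computing each X[k]:
X[0] = 6
X[1] = -1.5000+0.8660i
X[2] = -1.5000-0.8660i

X = [6, -1.5000+0.8660i, -1.5000-0.8660i]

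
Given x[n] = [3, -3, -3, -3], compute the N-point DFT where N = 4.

X[k] = Σ(n=0 to 3) x[n] · ω_4^(nk)
where ω_4 = e^(-2πi/4)

Computing each X[k]:
X[0] = -6
X[1] = 6
X[2] = 6
X[3] = 6

X = [-6, 6, 6, 6]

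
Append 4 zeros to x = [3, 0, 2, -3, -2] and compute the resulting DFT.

Original 5-point DFT: [0, 3.1910-4.8410i, 4.3090+3.5797i, 4.3090-3.5797i, 3.1910+4.8410i]
Zero-padded 9-point DFT provides frequency interpolation.

DFT_9([x, 0, ...]) = [0, 6.7267+1.3125i, 1.0885-4.5677i, 3.4641i, 5.6848+1.9140i, 5.6848-1.9140i, -3.4641i, 1.0885+4.5677i, 6.7267-1.3125i]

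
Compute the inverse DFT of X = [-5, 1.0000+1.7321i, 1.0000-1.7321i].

x[n] = (1/3) Σ(k=0 to 2) X[k] · e^(2πikn/3)

Computing each x[n]:
x[0] = -1
x[1] = -3
x[2] = -1

x = [-1, -3, -1]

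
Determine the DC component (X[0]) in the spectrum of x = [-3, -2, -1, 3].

X[0] = Σ(n=0 to 3) x[n] · ω_4^0 = Σ x[n]
= (-3) + (-2) + (-1) + (3)

X[0] = -3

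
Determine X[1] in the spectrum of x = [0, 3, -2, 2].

X[1] = Σ(n=0 to 3) x[n] · ω_4^(1n) where ω_4 = e^(-2πi/4)
= (0)·ω_4^0 + (3)·ω_4^1 + (-2)·ω_4^2 + (2)·ω_4^3

X[1] = 2-1i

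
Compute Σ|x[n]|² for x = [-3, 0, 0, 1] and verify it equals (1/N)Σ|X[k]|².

Time domain:
Σ|x[n]|² = |-3|² + |0|² + |0|² + |1|² = 10.0000

Frequency domain:
(1/4)Σ|X[k]|² = (1/4)(|-2|² + |-3+1i|² + |-4|² + |-3-1i|²) = (1/4)·40.0000 = 10.0000

Both sides agree, confirming Parseval's theorem.

Σ|x[n]|² = (1/N)Σ|X[k]|² = 10.0000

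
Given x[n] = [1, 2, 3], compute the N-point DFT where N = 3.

X[k] = Σ(n=0 to 2) x[n] · ω_3^(nk)
where ω_3 = e^(-2πi/3)

Computing each X[k]:
X[0] = 6
X[1] = -1.5000+0.8660i
X[2] = -1.5000-0.8660i

X = [6, -1.5000+0.8660i, -1.5000-0.8660i]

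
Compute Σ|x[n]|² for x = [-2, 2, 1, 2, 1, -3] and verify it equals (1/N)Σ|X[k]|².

Time domain:
Σ|x[n]|² = |-2|² + |2|² + |1|² + |2|² + |1|² + |-3|² = 23.0000

Frequency domain:
(1/6)Σ|X[k]|² = (1/6)(|1|² + |-5.5000-4.3301i|² + |-0.5000-4.3301i|² + |-1|² + |-0.5000+4.3301i|² + |-5.5000+4.3301i|²) = (1/6)·138.0000 = 23.0000

Both sides agree, confirming Parseval's theorem.

Σ|x[n]|² = (1/N)Σ|X[k]|² = 23.0000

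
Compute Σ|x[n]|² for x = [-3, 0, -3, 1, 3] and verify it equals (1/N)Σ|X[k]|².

Time domain:
Σ|x[n]|² = |-3|² + |0|² + |-3|² + |1|² + |3|² = 28.0000

Frequency domain:
(1/5)Σ|X[k]|² = (1/5)(|-2|² + |-0.4549+5.2043i|² + |-6.0451-2.0409i|² + |-6.0451+2.0409i|² + |-0.4549-5.2043i|²) = (1/5)·140.0000 = 28.0000

Both sides agree, confirming Parseval's theorem.

Σ|x[n]|² = (1/N)Σ|X[k]|² = 28.0000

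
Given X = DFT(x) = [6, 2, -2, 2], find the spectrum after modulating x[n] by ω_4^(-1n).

Modulation property: DFT(ω_4^(-1n)·x[n]) = X[(k-1) mod 4], so circularly shift X by 1 positions.

X[k-1] = [2, 6, 2, -2]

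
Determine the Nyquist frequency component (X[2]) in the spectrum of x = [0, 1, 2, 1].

X[2] = Σ(n=0 to 3) x[n] · ω_4^(2n) where ω_4 = e^(-2πi/4)
= (0)·ω_4^0 + (1)·ω_4^2 + (2)·ω_4^4 + (1)·ω_4^6

X[2] = 0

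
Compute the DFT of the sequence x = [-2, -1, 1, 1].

X[k] = Σ(n=0 to 3) x[n] · ω_4^(nk)
where ω_4 = e^(-2πi/4)

Computing each X[k]:
X[0] = -1
X[1] = -3+2i
X[2] = -1
X[3] = -3-2i

X = [-1, -3+2i, -1, -3-2i]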